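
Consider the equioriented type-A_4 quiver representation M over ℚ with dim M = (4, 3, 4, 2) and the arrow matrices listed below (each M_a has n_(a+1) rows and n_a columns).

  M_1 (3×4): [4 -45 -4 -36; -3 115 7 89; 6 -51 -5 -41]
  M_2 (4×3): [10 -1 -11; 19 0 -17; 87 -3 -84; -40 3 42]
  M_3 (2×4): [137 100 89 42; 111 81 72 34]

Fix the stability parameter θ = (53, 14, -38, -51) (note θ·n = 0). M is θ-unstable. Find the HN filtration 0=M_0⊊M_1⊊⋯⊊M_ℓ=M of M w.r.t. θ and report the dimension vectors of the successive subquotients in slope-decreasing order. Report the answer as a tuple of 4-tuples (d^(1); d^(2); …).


Barcode: M ≅ I[1,1], I[1,3], I[1,4]^2, I[3,3]. HN layers by μ_θ (4 steps, strictly decreasing):
  μ^(1)=53; μ^(2)=29/3; μ^(3)=-11/2; μ^(4)=-38

((1, 0, 0, 0); (1, 1, 1, 0); (2, 2, 2, 2); (0, 0, 1, 0))


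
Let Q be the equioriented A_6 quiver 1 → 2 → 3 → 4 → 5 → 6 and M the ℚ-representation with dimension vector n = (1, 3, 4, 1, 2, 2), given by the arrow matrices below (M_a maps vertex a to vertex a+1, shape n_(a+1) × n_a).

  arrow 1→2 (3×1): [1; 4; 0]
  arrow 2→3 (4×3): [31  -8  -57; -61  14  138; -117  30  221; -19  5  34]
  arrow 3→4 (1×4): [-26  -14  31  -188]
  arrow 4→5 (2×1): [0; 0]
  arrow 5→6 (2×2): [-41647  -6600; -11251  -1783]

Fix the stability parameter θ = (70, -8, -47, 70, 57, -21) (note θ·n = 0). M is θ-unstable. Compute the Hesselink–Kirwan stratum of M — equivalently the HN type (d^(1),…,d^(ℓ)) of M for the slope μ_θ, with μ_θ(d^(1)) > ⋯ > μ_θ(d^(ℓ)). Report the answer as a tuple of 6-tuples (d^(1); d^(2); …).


Interval decomposition of M: I[1,4], I[2,3]^2, I[3,3], I[5,6]^2.
HN type (ℓ=5): μ^(1)=70; μ^(2)=18; μ^(3)=5; μ^(4)=-55/2; μ^(5)=-47

((0, 0, 0, 1, 0, 0); (0, 0, 0, 0, 2, 2); (1, 1, 1, 0, 0, 0); (0, 2, 2, 0, 0, 0); (0, 0, 1, 0, 0, 0))


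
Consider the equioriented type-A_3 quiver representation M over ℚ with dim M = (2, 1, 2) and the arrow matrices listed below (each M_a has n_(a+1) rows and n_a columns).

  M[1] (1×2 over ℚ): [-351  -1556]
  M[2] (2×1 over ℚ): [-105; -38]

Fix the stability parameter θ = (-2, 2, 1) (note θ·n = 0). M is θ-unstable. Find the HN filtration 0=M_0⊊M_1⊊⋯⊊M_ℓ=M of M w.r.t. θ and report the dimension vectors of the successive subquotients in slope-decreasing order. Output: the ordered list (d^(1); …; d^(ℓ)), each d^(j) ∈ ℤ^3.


Barcode: M ≅ I[1,1], I[1,3], I[3,3]. HN layers by μ_θ (3 steps, strictly decreasing):
  μ^(1)=3/2; μ^(2)=1; μ^(3)=-2

((0, 1, 1); (0, 0, 1); (2, 0, 0))


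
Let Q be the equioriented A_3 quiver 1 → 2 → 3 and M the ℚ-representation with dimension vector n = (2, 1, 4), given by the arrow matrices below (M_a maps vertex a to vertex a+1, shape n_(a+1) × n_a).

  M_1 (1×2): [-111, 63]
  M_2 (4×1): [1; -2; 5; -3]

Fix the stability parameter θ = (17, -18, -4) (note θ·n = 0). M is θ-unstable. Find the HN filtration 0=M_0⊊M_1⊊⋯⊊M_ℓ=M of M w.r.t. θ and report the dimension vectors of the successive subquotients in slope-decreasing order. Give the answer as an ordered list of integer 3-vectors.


Via rank(M_{q-1}∘⋯∘M_p): M ≅ I[1,1], I[1,3], I[3,3]^3.
μ_θ-semistable layers: μ^(1)=17; μ^(2)=-5/3; μ^(3)=-4

((1, 0, 0); (1, 1, 1); (0, 0, 3))


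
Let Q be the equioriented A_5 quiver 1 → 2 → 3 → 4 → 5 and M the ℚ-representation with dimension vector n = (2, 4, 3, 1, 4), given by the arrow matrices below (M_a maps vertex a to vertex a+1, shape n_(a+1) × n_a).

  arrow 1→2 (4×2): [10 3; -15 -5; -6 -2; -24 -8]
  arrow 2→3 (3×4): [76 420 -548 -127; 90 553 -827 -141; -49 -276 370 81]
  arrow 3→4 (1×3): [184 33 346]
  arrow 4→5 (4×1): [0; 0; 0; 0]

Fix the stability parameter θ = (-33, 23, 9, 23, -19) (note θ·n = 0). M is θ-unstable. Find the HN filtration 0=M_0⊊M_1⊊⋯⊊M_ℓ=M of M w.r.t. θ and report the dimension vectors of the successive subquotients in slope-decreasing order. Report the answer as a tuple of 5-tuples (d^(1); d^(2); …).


Interval decomposition of M: I[1,3], I[1,4], I[2,2], I[2,3], I[5,5]^4.
HN type (ℓ=4): μ^(1)=23; μ^(2)=16; μ^(3)=-19; μ^(4)=-33

((0, 1, 0, 1, 0); (0, 3, 3, 0, 0); (0, 0, 0, 0, 4); (2, 0, 0, 0, 0))


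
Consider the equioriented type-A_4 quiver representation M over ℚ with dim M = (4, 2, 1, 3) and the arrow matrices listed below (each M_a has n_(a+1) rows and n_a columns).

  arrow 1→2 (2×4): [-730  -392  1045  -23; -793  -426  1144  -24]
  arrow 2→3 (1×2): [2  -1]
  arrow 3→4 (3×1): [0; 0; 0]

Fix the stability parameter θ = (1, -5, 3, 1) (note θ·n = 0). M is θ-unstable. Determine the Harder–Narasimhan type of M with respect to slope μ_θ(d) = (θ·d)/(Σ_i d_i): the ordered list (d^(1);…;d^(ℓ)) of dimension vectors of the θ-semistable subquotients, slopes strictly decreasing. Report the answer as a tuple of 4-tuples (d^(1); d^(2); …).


Via rank(M_{q-1}∘⋯∘M_p): M ≅ I[1,1]^2, I[1,2], I[1,3], I[4,4]^3.
μ_θ-semistable layers: μ^(1)=3; μ^(2)=1; μ^(3)=-2

((0, 0, 1, 0); (2, 0, 0, 3); (2, 2, 0, 0))


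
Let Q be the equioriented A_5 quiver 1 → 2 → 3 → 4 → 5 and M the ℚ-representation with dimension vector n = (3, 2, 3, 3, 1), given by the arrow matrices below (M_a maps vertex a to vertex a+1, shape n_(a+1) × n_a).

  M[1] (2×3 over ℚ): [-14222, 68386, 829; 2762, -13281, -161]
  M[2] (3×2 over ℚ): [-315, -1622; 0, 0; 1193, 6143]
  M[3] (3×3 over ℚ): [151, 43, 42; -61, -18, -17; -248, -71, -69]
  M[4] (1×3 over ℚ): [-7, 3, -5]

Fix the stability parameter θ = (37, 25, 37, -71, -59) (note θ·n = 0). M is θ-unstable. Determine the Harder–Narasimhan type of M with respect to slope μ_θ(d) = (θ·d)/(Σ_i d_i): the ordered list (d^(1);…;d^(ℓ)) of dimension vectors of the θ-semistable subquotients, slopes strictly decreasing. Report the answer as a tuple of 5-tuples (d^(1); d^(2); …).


Interval decomposition of M: I[1,1], I[1,4]^2, I[3,3], I[4,5].
HN type (ℓ=4): μ^(1)=37; μ^(2)=7; μ^(3)=-59; μ^(4)=-71

((1, 0, 1, 0, 0); (2, 2, 2, 2, 0); (0, 0, 0, 0, 1); (0, 0, 0, 1, 0))


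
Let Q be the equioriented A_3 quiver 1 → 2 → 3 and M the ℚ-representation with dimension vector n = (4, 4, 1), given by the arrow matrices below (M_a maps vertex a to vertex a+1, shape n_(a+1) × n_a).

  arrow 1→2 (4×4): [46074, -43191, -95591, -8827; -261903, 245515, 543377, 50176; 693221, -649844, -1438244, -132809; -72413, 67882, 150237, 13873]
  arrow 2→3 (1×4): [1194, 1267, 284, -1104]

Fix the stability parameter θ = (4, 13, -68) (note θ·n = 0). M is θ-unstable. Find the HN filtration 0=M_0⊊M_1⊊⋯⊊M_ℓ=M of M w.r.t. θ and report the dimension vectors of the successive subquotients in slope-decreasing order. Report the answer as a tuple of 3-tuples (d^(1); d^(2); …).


Via rank(M_{q-1}∘⋯∘M_p): M ≅ I[1,1], I[1,2]^2, I[1,3], I[2,2].
μ_θ-semistable layers: μ^(1)=13; μ^(2)=4; μ^(3)=-17

((0, 3, 0); (3, 0, 0); (1, 1, 1))


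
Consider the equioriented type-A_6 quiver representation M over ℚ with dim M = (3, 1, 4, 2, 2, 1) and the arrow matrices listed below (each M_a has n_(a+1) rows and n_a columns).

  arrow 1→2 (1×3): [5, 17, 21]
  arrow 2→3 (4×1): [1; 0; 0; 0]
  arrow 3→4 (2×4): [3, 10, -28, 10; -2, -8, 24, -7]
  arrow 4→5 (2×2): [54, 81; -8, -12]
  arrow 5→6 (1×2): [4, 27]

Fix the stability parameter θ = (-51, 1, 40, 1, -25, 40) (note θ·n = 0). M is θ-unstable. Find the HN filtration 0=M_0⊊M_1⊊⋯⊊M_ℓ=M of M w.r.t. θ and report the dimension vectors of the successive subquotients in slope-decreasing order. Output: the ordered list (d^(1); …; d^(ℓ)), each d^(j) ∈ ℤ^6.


Interval decomposition of M: I[1,1]^2, I[1,4], I[3,3]^2, I[3,5], I[5,6].
HN type (ℓ=6): μ^(1)=40; μ^(2)=41/2; μ^(3)=16/3; μ^(4)=1; μ^(5)=-25; μ^(6)=-51

((0, 0, 2, 0, 0, 1); (0, 0, 1, 1, 0, 0); (0, 0, 1, 1, 1, 0); (0, 1, 0, 0, 0, 0); (0, 0, 0, 0, 1, 0); (3, 0, 0, 0, 0, 0))


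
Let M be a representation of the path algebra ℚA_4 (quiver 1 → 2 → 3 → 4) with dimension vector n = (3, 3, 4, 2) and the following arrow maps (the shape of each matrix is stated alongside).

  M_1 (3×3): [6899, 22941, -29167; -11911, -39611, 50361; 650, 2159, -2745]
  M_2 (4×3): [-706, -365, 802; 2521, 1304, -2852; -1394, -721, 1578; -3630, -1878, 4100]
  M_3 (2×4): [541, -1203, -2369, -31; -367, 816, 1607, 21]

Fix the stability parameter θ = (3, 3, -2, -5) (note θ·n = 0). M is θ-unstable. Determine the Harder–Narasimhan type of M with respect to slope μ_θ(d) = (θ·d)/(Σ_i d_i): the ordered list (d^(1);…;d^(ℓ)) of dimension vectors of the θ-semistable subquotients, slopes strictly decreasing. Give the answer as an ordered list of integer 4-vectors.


Interval decomposition of M: I[1,2], I[1,4]^2, I[3,3]^2.
HN type (ℓ=3): μ^(1)=3; μ^(2)=-1/4; μ^(3)=-2

((1, 1, 0, 0); (2, 2, 2, 2); (0, 0, 2, 0))


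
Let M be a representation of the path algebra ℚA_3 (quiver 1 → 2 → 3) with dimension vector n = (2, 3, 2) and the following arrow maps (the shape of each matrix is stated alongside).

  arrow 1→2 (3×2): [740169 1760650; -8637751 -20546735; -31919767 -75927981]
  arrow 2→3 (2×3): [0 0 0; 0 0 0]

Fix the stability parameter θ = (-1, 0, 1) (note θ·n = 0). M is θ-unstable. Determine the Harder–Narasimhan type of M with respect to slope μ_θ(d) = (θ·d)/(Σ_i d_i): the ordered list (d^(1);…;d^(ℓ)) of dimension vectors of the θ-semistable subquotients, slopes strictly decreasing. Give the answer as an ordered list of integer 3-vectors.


Interval decomposition of M: I[1,2]^2, I[2,2], I[3,3]^2.
HN type (ℓ=3): μ^(1)=1; μ^(2)=0; μ^(3)=-1

((0, 0, 2); (0, 3, 0); (2, 0, 0))


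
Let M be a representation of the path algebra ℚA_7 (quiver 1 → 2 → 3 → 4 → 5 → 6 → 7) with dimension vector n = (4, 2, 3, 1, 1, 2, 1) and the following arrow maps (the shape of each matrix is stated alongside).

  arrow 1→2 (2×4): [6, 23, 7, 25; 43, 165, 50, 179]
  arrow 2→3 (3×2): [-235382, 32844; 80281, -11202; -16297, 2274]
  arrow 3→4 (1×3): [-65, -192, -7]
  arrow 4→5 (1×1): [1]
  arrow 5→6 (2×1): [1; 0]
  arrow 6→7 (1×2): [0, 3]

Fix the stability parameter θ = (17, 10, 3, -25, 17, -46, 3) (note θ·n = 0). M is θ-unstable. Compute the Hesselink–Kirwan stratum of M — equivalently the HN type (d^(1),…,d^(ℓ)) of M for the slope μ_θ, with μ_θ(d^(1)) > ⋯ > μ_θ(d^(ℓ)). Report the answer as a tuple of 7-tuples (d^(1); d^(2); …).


Interval decomposition of M: I[1,1]^2, I[1,2], I[1,6], I[3,3]^2, I[6,7].
HN type (ℓ=5): μ^(1)=17; μ^(2)=27/2; μ^(3)=3; μ^(4)=-4; μ^(5)=-46

((2, 0, 0, 0, 0, 0, 0); (1, 1, 0, 0, 0, 0, 0); (0, 0, 2, 0, 0, 0, 1); (1, 1, 1, 1, 1, 1, 0); (0, 0, 0, 0, 0, 1, 0))


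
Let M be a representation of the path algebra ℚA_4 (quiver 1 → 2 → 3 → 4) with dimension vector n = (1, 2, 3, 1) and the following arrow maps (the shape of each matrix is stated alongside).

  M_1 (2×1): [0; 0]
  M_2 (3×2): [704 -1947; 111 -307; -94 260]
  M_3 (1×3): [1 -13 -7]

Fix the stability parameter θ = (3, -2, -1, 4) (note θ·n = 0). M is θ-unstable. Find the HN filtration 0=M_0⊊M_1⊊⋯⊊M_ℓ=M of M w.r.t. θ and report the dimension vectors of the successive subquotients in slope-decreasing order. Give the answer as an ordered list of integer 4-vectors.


Via rank(M_{q-1}∘⋯∘M_p): M ≅ I[1,1], I[2,3], I[2,4], I[3,3].
μ_θ-semistable layers: μ^(1)=4; μ^(2)=3; μ^(3)=-1; μ^(4)=-2

((0, 0, 0, 1); (1, 0, 0, 0); (0, 0, 3, 0); (0, 2, 0, 0))


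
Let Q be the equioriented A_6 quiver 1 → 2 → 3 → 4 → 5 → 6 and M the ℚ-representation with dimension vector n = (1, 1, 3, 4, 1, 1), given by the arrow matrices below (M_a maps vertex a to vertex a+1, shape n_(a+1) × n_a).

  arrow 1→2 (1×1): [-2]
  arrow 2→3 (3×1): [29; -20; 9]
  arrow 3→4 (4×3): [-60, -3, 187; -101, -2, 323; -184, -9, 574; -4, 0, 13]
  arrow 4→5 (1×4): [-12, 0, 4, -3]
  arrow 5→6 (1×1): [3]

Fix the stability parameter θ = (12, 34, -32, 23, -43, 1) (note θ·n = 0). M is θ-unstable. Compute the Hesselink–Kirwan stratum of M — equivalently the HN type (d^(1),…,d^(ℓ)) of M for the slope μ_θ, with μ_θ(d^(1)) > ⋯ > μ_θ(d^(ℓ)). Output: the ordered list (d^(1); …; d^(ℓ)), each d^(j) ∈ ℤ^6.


Via rank(M_{q-1}∘⋯∘M_p): M ≅ I[1,6], I[3,4]^2, I[4,4].
μ_θ-semistable layers: μ^(1)=23; μ^(2)=1; μ^(3)=-6/5; μ^(4)=-32

((0, 0, 0, 3, 0, 0); (0, 0, 0, 0, 0, 1); (1, 1, 1, 1, 1, 0); (0, 0, 2, 0, 0, 0))


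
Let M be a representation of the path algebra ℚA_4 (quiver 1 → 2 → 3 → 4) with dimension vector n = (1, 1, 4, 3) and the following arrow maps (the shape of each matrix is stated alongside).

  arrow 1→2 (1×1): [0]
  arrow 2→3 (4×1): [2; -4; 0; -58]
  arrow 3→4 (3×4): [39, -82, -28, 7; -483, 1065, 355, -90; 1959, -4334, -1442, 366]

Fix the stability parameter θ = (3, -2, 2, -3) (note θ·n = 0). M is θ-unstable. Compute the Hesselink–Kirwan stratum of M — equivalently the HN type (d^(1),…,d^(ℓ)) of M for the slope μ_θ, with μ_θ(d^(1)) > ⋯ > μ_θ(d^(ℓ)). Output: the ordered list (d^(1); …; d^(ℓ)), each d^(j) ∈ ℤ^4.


Via rank(M_{q-1}∘⋯∘M_p): M ≅ I[1,1], I[2,4], I[3,3], I[3,4]^2.
μ_θ-semistable layers: μ^(1)=3; μ^(2)=2; μ^(3)=-1/2; μ^(4)=-2

((1, 0, 0, 0); (0, 0, 1, 0); (0, 0, 3, 3); (0, 1, 0, 0))


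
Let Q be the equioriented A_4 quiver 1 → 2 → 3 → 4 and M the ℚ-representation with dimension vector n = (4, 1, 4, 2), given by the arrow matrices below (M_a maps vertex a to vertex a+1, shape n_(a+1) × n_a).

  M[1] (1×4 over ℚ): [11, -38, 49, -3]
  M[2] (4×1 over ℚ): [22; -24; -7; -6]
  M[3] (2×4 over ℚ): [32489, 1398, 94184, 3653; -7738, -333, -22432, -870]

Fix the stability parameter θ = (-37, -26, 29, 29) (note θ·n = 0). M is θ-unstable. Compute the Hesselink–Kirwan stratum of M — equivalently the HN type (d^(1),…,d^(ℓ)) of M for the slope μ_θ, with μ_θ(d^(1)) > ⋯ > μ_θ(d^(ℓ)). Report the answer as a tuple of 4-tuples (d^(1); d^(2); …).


Via rank(M_{q-1}∘⋯∘M_p): M ≅ I[1,1]^3, I[1,3], I[3,3], I[3,4]^2.
μ_θ-semistable layers: μ^(1)=29; μ^(2)=-26; μ^(3)=-37

((0, 0, 4, 2); (0, 1, 0, 0); (4, 0, 0, 0))


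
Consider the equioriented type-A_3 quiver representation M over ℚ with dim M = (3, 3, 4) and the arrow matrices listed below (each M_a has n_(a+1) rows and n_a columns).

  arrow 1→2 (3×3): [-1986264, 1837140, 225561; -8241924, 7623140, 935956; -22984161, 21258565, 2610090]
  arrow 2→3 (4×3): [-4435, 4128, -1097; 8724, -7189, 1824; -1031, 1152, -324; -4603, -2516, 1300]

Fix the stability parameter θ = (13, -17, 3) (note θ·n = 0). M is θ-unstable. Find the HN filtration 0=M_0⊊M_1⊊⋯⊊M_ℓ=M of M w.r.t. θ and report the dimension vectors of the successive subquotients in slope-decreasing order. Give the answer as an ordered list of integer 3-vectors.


Interval decomposition of M: I[1,1], I[1,3]^2, I[2,3], I[3,3].
HN type (ℓ=4): μ^(1)=13; μ^(2)=3; μ^(3)=-2; μ^(4)=-17

((1, 0, 0); (0, 0, 4); (2, 2, 0); (0, 1, 0))


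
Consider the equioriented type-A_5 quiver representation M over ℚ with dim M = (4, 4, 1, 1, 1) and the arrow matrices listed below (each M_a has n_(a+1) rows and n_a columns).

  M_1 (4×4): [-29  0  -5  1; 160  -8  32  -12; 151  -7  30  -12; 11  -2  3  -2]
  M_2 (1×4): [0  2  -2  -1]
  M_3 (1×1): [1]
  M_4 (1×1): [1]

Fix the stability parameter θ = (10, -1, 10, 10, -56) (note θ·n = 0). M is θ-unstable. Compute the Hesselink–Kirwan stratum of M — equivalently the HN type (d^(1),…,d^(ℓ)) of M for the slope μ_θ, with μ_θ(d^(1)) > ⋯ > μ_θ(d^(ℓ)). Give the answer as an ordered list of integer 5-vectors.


Barcode: M ≅ I[1,1], I[1,2]^2, I[1,5], I[2,2]. HN layers by μ_θ (4 steps, strictly decreasing):
  μ^(1)=10; μ^(2)=9/2; μ^(3)=-1; μ^(4)=-27/5

((1, 0, 0, 0, 0); (2, 2, 0, 0, 0); (0, 1, 0, 0, 0); (1, 1, 1, 1, 1))


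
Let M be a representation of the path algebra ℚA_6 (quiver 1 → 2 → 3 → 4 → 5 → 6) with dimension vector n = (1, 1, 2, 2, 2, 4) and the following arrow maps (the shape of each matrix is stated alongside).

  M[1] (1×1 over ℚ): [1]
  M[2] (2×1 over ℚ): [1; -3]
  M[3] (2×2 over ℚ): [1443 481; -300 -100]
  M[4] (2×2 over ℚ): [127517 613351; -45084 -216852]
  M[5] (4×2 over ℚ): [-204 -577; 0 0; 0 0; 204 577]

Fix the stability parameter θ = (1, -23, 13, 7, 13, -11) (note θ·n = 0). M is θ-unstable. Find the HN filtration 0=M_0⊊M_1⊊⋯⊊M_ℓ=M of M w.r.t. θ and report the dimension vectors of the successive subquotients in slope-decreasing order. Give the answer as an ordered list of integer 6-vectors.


Via rank(M_{q-1}∘⋯∘M_p): M ≅ I[1,3], I[3,5], I[4,4], I[5,6], I[6,6]^3.
μ_θ-semistable layers: μ^(1)=13; μ^(2)=10; μ^(3)=7; μ^(4)=1; μ^(5)=-11

((0, 0, 1, 0, 1, 0); (0, 0, 1, 1, 0, 0); (0, 0, 0, 1, 0, 0); (0, 0, 0, 0, 1, 1); (1, 1, 0, 0, 0, 3))


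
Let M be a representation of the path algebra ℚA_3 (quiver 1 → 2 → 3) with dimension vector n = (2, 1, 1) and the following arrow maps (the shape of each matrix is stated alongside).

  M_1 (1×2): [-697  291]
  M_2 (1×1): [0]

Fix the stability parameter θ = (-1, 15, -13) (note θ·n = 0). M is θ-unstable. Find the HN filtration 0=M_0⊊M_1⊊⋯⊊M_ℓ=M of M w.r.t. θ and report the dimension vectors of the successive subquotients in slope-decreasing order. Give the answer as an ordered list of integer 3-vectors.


Barcode: M ≅ I[1,1], I[1,2], I[3,3]. HN layers by μ_θ (3 steps, strictly decreasing):
  μ^(1)=15; μ^(2)=-1; μ^(3)=-13

((0, 1, 0); (2, 0, 0); (0, 0, 1))


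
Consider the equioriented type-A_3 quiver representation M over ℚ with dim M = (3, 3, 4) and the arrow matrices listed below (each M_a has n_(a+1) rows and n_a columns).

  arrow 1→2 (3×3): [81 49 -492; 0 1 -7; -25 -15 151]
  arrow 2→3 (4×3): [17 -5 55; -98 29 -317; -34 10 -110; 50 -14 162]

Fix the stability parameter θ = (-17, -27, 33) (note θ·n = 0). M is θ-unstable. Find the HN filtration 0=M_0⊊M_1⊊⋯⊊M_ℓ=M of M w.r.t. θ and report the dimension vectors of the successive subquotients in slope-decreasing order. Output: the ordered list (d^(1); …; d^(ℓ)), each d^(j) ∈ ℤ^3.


Barcode: M ≅ I[1,2], I[1,3]^2, I[3,3]^2. HN layers by μ_θ (2 steps, strictly decreasing):
  μ^(1)=33; μ^(2)=-22

((0, 0, 4); (3, 3, 0))


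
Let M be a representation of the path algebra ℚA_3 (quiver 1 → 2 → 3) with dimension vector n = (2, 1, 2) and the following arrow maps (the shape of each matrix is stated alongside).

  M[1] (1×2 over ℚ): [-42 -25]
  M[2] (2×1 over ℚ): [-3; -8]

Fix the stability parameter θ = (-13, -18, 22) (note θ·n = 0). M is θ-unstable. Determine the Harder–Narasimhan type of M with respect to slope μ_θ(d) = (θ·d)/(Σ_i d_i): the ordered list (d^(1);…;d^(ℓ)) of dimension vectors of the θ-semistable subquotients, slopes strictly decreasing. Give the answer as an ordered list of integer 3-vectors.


Barcode: M ≅ I[1,1], I[1,3], I[3,3]. HN layers by μ_θ (3 steps, strictly decreasing):
  μ^(1)=22; μ^(2)=-13; μ^(3)=-31/2

((0, 0, 2); (1, 0, 0); (1, 1, 0))


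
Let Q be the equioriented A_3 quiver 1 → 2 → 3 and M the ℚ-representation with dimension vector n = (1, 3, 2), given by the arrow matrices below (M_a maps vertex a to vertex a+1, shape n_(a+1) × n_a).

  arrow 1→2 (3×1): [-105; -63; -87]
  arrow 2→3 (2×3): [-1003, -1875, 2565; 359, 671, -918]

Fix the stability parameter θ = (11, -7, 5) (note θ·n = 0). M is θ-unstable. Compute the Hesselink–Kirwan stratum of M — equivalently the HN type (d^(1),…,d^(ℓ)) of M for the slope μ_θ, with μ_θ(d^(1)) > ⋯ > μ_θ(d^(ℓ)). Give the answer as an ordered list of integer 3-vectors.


Via rank(M_{q-1}∘⋯∘M_p): M ≅ I[1,3], I[2,2], I[2,3].
μ_θ-semistable layers: μ^(1)=5; μ^(2)=2; μ^(3)=-7

((0, 0, 2); (1, 1, 0); (0, 2, 0))


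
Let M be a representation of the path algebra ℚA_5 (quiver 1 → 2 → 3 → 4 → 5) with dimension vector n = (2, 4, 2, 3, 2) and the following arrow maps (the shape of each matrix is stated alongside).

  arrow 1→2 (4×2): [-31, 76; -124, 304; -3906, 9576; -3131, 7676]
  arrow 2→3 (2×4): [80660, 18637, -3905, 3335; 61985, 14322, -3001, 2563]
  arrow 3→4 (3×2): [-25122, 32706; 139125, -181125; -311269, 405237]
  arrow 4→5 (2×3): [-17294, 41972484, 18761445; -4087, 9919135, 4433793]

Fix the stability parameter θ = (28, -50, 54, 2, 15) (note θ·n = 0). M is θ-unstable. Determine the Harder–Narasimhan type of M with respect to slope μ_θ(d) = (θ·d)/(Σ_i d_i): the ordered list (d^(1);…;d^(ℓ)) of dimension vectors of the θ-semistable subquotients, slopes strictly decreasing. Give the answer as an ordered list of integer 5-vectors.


Via rank(M_{q-1}∘⋯∘M_p): M ≅ I[1,1], I[1,5], I[2,2]^2, I[2,3], I[4,4], I[4,5].
μ_θ-semistable layers: μ^(1)=54; μ^(2)=28; μ^(3)=71/3; μ^(4)=15; μ^(5)=2; μ^(6)=-11; μ^(7)=-50

((0, 0, 1, 0, 0); (1, 0, 0, 0, 0); (0, 0, 1, 1, 1); (0, 0, 0, 0, 1); (0, 0, 0, 2, 0); (1, 1, 0, 0, 0); (0, 3, 0, 0, 0))


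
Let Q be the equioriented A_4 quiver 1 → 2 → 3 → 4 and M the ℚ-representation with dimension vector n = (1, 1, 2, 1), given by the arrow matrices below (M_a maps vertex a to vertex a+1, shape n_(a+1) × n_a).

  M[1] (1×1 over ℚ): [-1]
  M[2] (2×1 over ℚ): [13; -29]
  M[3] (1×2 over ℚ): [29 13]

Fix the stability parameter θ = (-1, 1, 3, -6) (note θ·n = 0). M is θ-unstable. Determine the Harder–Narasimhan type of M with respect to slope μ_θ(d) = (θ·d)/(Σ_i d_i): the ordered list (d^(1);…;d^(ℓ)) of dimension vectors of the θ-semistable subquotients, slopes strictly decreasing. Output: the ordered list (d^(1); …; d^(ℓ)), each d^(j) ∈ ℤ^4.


Via rank(M_{q-1}∘⋯∘M_p): M ≅ I[1,3], I[3,4].
μ_θ-semistable layers: μ^(1)=3; μ^(2)=1; μ^(3)=-1; μ^(4)=-3/2

((0, 0, 1, 0); (0, 1, 0, 0); (1, 0, 0, 0); (0, 0, 1, 1))


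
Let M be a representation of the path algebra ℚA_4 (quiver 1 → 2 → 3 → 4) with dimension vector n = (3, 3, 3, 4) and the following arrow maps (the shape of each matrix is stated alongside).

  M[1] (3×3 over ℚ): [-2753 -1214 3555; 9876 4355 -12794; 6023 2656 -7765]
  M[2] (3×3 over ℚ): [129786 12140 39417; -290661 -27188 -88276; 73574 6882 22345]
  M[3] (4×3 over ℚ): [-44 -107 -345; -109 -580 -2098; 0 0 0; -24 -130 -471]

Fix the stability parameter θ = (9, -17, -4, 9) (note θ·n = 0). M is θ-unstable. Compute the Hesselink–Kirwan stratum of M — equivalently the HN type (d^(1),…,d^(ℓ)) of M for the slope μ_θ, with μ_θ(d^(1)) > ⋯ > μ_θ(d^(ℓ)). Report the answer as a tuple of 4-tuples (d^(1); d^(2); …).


Barcode: M ≅ I[1,4]^3, I[4,4]. HN layers by μ_θ (2 steps, strictly decreasing):
  μ^(1)=9; μ^(2)=-4

((0, 0, 0, 4); (3, 3, 3, 0))


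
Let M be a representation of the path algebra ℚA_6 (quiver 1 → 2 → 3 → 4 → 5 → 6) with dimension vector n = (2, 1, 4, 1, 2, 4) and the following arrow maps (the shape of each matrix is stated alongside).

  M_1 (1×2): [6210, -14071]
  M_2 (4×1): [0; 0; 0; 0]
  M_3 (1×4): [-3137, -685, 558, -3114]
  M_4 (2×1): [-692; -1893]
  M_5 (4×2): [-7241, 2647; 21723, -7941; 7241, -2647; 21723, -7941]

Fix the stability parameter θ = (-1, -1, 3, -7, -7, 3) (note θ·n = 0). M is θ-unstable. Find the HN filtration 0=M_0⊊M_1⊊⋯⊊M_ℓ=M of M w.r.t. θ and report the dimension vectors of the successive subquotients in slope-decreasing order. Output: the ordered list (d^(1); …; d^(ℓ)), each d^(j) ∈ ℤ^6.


Barcode: M ≅ I[1,1], I[1,2], I[3,3]^3, I[3,6], I[5,5], I[6,6]^3. HN layers by μ_θ (4 steps, strictly decreasing):
  μ^(1)=3; μ^(2)=-1; μ^(3)=-11/3; μ^(4)=-7

((0, 0, 3, 0, 0, 4); (2, 1, 0, 0, 0, 0); (0, 0, 1, 1, 1, 0); (0, 0, 0, 0, 1, 0))


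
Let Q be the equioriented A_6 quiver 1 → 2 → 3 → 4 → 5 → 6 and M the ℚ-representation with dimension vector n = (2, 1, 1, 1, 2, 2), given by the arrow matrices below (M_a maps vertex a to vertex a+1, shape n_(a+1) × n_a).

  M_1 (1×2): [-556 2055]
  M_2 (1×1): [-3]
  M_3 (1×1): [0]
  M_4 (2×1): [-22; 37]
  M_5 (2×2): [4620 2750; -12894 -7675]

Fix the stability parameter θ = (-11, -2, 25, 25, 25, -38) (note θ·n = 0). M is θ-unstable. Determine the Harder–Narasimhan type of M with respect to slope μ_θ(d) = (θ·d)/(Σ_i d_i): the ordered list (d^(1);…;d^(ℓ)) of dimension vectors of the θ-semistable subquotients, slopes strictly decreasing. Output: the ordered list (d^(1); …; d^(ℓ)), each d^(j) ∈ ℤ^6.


Barcode: M ≅ I[1,1], I[1,3], I[4,6], I[5,5], I[6,6]. HN layers by μ_θ (5 steps, strictly decreasing):
  μ^(1)=25; μ^(2)=4; μ^(3)=-2; μ^(4)=-11; μ^(5)=-38

((0, 0, 1, 0, 1, 0); (0, 0, 0, 1, 1, 1); (0, 1, 0, 0, 0, 0); (2, 0, 0, 0, 0, 0); (0, 0, 0, 0, 0, 1))


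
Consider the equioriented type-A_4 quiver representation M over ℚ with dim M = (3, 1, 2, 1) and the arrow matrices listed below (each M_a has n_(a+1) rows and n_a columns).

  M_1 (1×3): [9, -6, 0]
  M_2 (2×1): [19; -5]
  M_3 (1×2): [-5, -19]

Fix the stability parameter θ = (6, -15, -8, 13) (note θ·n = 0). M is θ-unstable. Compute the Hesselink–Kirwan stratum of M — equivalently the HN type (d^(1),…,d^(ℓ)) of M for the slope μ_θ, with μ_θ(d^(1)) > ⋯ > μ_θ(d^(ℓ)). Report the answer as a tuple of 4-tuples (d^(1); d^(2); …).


Barcode: M ≅ I[1,1]^2, I[1,3], I[3,4]. HN layers by μ_θ (4 steps, strictly decreasing):
  μ^(1)=13; μ^(2)=6; μ^(3)=-17/3; μ^(4)=-8

((0, 0, 0, 1); (2, 0, 0, 0); (1, 1, 1, 0); (0, 0, 1, 0))


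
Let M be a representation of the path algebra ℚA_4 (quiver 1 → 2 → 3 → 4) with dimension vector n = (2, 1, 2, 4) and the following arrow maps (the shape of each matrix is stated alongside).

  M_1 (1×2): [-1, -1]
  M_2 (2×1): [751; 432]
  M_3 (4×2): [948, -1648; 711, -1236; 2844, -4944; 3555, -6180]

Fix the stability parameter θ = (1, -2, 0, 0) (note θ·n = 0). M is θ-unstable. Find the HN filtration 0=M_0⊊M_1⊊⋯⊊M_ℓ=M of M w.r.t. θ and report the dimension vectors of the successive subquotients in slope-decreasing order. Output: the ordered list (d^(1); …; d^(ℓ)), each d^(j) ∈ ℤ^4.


Interval decomposition of M: I[1,1], I[1,4], I[3,3], I[4,4]^3.
HN type (ℓ=3): μ^(1)=1; μ^(2)=0; μ^(3)=-1/2

((1, 0, 0, 0); (0, 0, 2, 4); (1, 1, 0, 0))


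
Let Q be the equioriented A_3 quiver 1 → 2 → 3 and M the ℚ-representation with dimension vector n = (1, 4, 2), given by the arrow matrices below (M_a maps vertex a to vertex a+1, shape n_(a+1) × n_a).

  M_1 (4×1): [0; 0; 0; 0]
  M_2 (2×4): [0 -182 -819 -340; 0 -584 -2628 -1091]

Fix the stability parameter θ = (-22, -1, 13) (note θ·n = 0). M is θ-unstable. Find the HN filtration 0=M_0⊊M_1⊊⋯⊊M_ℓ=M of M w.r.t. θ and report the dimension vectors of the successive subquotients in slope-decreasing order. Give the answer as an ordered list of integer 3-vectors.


Via rank(M_{q-1}∘⋯∘M_p): M ≅ I[1,1], I[2,2]^2, I[2,3]^2.
μ_θ-semistable layers: μ^(1)=13; μ^(2)=-1; μ^(3)=-22

((0, 0, 2); (0, 4, 0); (1, 0, 0))


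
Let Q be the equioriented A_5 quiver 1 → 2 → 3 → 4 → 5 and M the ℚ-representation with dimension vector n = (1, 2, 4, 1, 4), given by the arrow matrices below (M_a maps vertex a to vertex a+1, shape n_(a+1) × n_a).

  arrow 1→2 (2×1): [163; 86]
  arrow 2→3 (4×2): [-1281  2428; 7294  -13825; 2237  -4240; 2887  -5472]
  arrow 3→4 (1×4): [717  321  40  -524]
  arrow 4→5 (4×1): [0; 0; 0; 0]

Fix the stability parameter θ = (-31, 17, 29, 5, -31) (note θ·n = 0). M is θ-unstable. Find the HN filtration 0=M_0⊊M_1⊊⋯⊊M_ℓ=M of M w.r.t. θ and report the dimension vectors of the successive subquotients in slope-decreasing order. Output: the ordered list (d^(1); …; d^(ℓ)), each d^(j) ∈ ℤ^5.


Barcode: M ≅ I[1,4], I[2,3], I[3,3]^2, I[5,5]^4. HN layers by μ_θ (3 steps, strictly decreasing):
  μ^(1)=29; μ^(2)=17; μ^(3)=-31

((0, 0, 3, 0, 0); (0, 2, 1, 1, 0); (1, 0, 0, 0, 4))


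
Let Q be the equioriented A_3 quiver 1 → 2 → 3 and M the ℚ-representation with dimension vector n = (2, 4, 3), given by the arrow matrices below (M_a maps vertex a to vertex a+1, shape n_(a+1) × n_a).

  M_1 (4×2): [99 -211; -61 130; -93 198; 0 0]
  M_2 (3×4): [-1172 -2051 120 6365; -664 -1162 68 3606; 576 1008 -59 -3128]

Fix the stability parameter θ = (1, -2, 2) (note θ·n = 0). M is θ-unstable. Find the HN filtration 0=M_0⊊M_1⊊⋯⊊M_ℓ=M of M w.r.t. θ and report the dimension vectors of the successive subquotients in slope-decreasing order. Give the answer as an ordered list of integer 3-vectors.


Interval decomposition of M: I[1,2], I[1,3], I[2,2], I[2,3], I[3,3].
HN type (ℓ=3): μ^(1)=2; μ^(2)=-1/2; μ^(3)=-2

((0, 0, 3); (2, 2, 0); (0, 2, 0))


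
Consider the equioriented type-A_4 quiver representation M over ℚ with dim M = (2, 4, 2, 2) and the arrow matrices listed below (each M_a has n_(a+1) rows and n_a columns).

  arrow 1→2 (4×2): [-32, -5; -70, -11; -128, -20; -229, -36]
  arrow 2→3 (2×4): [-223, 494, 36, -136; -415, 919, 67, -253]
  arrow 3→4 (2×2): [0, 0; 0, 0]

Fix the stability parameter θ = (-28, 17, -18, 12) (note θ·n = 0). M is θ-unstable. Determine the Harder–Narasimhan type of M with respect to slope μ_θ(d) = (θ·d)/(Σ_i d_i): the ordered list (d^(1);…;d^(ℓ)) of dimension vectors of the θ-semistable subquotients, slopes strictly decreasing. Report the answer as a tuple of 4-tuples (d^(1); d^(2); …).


Via rank(M_{q-1}∘⋯∘M_p): M ≅ I[1,3]^2, I[2,2]^2, I[4,4]^2.
μ_θ-semistable layers: μ^(1)=17; μ^(2)=12; μ^(3)=-1/2; μ^(4)=-28

((0, 2, 0, 0); (0, 0, 0, 2); (0, 2, 2, 0); (2, 0, 0, 0))


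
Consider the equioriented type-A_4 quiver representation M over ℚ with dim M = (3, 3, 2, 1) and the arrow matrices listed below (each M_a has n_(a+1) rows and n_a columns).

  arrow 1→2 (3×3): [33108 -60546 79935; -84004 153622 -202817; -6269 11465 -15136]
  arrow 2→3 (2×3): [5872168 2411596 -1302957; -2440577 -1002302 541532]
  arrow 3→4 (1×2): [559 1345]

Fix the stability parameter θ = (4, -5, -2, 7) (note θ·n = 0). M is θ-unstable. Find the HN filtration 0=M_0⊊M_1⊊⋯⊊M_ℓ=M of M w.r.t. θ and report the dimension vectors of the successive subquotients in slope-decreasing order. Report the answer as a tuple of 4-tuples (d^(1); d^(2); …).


Barcode: M ≅ I[1,1], I[1,3], I[1,4], I[2,2]. HN layers by μ_θ (4 steps, strictly decreasing):
  μ^(1)=7; μ^(2)=4; μ^(3)=-1; μ^(4)=-5

((0, 0, 0, 1); (1, 0, 0, 0); (2, 2, 2, 0); (0, 1, 0, 0))


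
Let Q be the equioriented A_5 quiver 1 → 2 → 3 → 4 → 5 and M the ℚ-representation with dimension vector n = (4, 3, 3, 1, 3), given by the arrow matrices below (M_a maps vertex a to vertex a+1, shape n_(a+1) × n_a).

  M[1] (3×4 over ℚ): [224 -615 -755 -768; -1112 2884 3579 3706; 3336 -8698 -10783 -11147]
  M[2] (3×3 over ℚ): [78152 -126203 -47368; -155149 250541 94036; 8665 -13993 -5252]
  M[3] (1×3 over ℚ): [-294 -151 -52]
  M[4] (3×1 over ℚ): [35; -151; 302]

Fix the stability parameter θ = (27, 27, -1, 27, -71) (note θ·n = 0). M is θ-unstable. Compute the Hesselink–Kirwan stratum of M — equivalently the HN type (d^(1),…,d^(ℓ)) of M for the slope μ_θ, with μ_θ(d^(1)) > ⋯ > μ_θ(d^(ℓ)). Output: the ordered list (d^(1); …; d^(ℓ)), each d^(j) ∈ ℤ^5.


Barcode: M ≅ I[1,1], I[1,2], I[1,3], I[1,5], I[3,3], I[5,5]^2. HN layers by μ_θ (5 steps, strictly decreasing):
  μ^(1)=27; μ^(2)=53/3; μ^(3)=9/5; μ^(4)=-1; μ^(5)=-71

((2, 1, 0, 0, 0); (1, 1, 1, 0, 0); (1, 1, 1, 1, 1); (0, 0, 1, 0, 0); (0, 0, 0, 0, 2))


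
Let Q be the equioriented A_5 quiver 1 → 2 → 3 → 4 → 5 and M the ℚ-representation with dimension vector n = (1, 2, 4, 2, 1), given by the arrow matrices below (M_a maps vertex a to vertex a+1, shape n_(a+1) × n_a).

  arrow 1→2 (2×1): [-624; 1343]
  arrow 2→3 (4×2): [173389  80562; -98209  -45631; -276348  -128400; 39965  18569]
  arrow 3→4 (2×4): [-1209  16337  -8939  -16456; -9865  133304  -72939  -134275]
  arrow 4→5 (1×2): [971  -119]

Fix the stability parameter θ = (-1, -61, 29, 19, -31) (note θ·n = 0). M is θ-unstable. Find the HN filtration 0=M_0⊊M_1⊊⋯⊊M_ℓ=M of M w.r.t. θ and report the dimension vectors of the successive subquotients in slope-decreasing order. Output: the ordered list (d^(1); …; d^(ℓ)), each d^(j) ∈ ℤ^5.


Barcode: M ≅ I[1,4], I[2,5], I[3,3]^2. HN layers by μ_θ (5 steps, strictly decreasing):
  μ^(1)=29; μ^(2)=24; μ^(3)=17/3; μ^(4)=-31; μ^(5)=-61

((0, 0, 2, 0, 0); (0, 0, 1, 1, 0); (0, 0, 1, 1, 1); (1, 1, 0, 0, 0); (0, 1, 0, 0, 0))


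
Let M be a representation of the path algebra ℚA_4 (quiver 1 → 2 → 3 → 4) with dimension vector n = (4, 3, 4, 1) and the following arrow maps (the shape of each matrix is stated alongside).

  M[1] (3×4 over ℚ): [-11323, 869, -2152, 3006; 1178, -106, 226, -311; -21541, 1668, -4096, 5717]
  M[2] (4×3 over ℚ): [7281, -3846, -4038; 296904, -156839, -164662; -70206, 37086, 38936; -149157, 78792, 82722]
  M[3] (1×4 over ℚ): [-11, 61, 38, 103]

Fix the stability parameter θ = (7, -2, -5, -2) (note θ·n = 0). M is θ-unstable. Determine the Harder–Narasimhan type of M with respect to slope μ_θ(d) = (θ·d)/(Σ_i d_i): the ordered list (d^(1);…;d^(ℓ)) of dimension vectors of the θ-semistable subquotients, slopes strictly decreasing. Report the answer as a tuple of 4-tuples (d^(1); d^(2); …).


Via rank(M_{q-1}∘⋯∘M_p): M ≅ I[1,1], I[1,2], I[1,3], I[1,4], I[3,3]^2.
μ_θ-semistable layers: μ^(1)=7; μ^(2)=5/2; μ^(3)=0; μ^(4)=-1/2; μ^(5)=-5

((1, 0, 0, 0); (1, 1, 0, 0); (1, 1, 1, 0); (1, 1, 1, 1); (0, 0, 2, 0))


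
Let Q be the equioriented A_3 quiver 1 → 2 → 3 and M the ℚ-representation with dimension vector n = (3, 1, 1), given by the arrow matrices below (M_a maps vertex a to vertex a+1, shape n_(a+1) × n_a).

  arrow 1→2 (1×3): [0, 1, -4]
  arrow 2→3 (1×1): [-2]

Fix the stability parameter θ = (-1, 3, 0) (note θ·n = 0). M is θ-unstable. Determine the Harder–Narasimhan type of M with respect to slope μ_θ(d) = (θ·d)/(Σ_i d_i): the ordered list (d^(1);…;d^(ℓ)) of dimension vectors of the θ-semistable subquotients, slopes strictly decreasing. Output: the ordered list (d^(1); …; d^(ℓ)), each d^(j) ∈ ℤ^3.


Interval decomposition of M: I[1,1]^2, I[1,3].
HN type (ℓ=2): μ^(1)=3/2; μ^(2)=-1

((0, 1, 1); (3, 0, 0))


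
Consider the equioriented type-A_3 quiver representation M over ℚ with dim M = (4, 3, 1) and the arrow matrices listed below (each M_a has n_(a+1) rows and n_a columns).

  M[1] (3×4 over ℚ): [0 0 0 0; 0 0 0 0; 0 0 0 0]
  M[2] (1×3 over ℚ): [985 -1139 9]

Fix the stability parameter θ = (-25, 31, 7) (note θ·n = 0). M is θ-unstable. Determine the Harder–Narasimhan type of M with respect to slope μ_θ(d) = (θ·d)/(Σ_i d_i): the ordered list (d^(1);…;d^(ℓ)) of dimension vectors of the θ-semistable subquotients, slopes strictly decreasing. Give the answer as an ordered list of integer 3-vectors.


Barcode: M ≅ I[1,1]^4, I[2,2]^2, I[2,3]. HN layers by μ_θ (3 steps, strictly decreasing):
  μ^(1)=31; μ^(2)=19; μ^(3)=-25

((0, 2, 0); (0, 1, 1); (4, 0, 0))


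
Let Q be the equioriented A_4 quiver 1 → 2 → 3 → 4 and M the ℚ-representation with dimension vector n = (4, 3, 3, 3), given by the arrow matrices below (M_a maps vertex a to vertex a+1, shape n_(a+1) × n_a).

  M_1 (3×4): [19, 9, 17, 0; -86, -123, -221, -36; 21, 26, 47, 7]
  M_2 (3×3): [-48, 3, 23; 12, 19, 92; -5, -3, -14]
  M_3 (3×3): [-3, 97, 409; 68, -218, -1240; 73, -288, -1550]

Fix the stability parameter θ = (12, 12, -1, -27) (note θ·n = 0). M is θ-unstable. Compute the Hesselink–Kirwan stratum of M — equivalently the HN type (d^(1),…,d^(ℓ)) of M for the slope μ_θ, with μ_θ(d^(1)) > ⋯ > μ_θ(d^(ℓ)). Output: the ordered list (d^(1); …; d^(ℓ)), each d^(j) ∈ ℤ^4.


Via rank(M_{q-1}∘⋯∘M_p): M ≅ I[1,1], I[1,4]^3.
μ_θ-semistable layers: μ^(1)=12; μ^(2)=-1

((1, 0, 0, 0); (3, 3, 3, 3))


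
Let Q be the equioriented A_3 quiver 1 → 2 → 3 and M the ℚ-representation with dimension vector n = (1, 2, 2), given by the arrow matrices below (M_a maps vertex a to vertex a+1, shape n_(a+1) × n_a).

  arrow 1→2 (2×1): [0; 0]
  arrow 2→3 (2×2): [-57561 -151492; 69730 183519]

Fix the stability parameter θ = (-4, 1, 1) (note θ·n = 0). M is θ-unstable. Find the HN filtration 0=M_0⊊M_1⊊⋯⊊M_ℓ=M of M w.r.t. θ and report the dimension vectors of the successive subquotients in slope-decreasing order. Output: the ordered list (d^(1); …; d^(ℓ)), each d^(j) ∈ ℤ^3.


Interval decomposition of M: I[1,1], I[2,3]^2.
HN type (ℓ=2): μ^(1)=1; μ^(2)=-4

((0, 2, 2); (1, 0, 0))


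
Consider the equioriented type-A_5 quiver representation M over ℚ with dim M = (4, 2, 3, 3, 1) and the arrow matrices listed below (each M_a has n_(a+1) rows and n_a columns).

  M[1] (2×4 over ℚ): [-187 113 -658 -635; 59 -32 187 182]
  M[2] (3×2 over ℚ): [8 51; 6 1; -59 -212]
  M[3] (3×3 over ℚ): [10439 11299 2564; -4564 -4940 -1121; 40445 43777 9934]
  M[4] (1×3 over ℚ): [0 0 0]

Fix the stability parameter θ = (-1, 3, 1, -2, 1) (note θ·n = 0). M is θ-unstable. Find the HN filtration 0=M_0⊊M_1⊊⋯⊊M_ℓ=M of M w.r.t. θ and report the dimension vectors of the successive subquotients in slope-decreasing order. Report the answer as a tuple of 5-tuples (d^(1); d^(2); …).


Interval decomposition of M: I[1,1]^2, I[1,3], I[1,4], I[3,4], I[4,4], I[5,5].
HN type (ℓ=6): μ^(1)=2; μ^(2)=1; μ^(3)=2/3; μ^(4)=-1/2; μ^(5)=-1; μ^(6)=-2

((0, 1, 1, 0, 0); (0, 0, 0, 0, 1); (0, 1, 1, 1, 0); (0, 0, 1, 1, 0); (4, 0, 0, 0, 0); (0, 0, 0, 1, 0))


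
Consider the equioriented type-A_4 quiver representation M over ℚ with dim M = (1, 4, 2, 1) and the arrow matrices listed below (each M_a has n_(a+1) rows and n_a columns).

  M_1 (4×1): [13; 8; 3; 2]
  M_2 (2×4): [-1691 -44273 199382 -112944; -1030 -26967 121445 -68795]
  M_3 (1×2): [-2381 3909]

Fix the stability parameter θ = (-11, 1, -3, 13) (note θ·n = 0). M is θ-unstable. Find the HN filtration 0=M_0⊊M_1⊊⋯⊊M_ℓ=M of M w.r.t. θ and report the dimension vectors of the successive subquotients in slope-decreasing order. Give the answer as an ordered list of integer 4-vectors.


Barcode: M ≅ I[1,3], I[2,2]^2, I[2,4]. HN layers by μ_θ (4 steps, strictly decreasing):
  μ^(1)=13; μ^(2)=1; μ^(3)=-1; μ^(4)=-11

((0, 0, 0, 1); (0, 2, 0, 0); (0, 2, 2, 0); (1, 0, 0, 0))


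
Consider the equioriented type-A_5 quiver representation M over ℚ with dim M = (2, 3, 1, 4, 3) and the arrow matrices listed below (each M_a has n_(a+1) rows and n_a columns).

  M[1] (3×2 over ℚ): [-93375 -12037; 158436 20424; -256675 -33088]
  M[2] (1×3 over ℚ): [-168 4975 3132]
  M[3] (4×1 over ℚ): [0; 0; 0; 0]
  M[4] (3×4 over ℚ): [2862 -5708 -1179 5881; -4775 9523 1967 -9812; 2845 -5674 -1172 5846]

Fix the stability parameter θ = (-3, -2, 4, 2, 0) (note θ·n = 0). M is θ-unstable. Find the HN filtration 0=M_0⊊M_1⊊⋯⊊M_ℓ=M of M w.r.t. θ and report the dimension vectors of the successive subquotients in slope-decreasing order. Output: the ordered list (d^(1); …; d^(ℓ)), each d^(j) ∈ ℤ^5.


Barcode: M ≅ I[1,2]^2, I[2,3], I[4,4], I[4,5]^3. HN layers by μ_θ (5 steps, strictly decreasing):
  μ^(1)=4; μ^(2)=2; μ^(3)=1; μ^(4)=-2; μ^(5)=-3

((0, 0, 1, 0, 0); (0, 0, 0, 1, 0); (0, 0, 0, 3, 3); (0, 3, 0, 0, 0); (2, 0, 0, 0, 0))


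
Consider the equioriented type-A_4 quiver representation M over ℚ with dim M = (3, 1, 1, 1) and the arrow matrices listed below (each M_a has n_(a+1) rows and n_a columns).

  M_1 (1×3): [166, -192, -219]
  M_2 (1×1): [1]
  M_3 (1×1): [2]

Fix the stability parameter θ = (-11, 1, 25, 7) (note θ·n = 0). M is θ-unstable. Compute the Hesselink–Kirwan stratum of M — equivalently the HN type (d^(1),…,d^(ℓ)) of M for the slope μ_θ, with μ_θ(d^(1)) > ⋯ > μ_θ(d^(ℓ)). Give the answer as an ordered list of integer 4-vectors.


Interval decomposition of M: I[1,1]^2, I[1,4].
HN type (ℓ=3): μ^(1)=16; μ^(2)=1; μ^(3)=-11

((0, 0, 1, 1); (0, 1, 0, 0); (3, 0, 0, 0))
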